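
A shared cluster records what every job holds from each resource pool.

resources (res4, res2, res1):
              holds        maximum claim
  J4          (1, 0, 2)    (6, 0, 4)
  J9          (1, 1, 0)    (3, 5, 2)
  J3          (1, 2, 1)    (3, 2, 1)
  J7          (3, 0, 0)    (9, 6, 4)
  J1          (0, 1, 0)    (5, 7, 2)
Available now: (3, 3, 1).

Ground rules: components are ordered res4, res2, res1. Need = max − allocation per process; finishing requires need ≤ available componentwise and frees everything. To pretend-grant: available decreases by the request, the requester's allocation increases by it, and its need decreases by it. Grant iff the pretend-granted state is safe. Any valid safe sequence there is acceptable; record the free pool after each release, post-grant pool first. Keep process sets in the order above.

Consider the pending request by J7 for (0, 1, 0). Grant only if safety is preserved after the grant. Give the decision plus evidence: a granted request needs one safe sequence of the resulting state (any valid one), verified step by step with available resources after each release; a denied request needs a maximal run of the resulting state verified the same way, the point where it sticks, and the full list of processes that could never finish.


GRANT. The post-grant state is safe; one safe sequence: J3, J9, J4, J7, J1.
Key observation: (3, 2, 1) free after granting still covers J3 first, and each release covers the next.
Verifying the post-grant state step by step:
  pool = (3, 2, 1)
  J3: need (2, 0, 0) fits (3, 2, 1); releases (1, 2, 1), pool now (4, 4, 2)
  J9: need (2, 4, 2) fits (4, 4, 2); releases (1, 1, 0), pool now (5, 5, 2)
  J4: need (5, 0, 2) fits (5, 5, 2); releases (1, 0, 2), pool now (6, 5, 4)
  J7: need (6, 5, 4) fits (6, 5, 4); releases (3, 1, 0), pool now (9, 6, 4)
  J1: need (5, 6, 2) fits (9, 6, 4); releases (0, 1, 0), pool now (9, 7, 4)


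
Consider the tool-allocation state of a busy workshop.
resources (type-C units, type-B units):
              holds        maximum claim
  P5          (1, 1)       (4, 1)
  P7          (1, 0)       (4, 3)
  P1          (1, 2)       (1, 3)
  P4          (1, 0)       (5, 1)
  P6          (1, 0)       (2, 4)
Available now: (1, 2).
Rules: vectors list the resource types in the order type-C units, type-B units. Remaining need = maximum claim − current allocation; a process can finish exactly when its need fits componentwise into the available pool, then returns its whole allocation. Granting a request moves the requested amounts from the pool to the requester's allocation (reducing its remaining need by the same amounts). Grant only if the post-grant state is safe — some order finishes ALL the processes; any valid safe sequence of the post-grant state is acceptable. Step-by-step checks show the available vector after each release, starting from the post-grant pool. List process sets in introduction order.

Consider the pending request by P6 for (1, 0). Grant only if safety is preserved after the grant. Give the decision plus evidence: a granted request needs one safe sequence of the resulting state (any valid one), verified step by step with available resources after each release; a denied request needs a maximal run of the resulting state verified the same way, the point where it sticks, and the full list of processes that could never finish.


GRANT: granting preserves safety; a valid post-grant sequence is P1, P6, P5, P4, P7.
Key observation: after the grant the pool drops to (0, 2), which still lets P1 finish first and unwind the rest.
Check on the post-grant state, step by step:
  pool = (0, 2)
  P1: need (0, 1) fits (0, 2); releases (1, 2), pool now (1, 4)
  P6: need (0, 4) fits (1, 4); releases (2, 0), pool now (3, 4)
  P5: need (3, 0) fits (3, 4); releases (1, 1), pool now (4, 5)
  P4: need (4, 1) fits (4, 5); releases (1, 0), pool now (5, 5)
  P7: need (3, 3) fits (5, 5); releases (1, 0), pool now (6, 5)


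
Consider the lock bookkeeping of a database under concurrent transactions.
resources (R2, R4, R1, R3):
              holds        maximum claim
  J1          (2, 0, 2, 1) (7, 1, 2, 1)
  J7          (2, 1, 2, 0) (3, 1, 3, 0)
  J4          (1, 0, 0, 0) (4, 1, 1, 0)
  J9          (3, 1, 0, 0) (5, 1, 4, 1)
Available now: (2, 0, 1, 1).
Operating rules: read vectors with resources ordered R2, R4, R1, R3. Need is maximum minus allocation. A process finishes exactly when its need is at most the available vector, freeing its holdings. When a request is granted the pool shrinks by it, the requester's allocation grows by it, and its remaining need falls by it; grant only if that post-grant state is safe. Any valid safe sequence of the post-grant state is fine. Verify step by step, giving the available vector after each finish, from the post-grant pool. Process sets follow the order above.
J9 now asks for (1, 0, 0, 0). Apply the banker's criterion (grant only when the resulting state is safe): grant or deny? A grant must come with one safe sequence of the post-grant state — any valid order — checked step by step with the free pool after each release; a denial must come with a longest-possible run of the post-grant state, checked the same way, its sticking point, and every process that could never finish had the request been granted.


DENY: after the grant no complete ordering would exist.
Key observation: after J7, J4 the pool peaks at (4, 1, 3, 1), and each blocked process is short somewhere: J1 on R2; J9 on R1.
Pretend the grant happened; the run J7, J4 goes as far as possible. Verifying each step:
  pool = (1, 0, 1, 1)
  run J7 (needs (1, 0, 1, 0), free (1, 0, 1, 1)); after release of (2, 1, 2, 0) the pool is (3, 1, 3, 1)
  run J4 (needs (3, 1, 1, 0), free (3, 1, 3, 1)); after release of (1, 0, 0, 0) the pool is (4, 1, 3, 1)
  blocked: J1 wants (5, 1, 0, 0), pool (4, 1, 3, 1) — not enough R2
  blocked: J9 wants (1, 0, 4, 1), pool (4, 1, 3, 1) — not enough R1
Had the request been granted, J1 and J9 could never finish.


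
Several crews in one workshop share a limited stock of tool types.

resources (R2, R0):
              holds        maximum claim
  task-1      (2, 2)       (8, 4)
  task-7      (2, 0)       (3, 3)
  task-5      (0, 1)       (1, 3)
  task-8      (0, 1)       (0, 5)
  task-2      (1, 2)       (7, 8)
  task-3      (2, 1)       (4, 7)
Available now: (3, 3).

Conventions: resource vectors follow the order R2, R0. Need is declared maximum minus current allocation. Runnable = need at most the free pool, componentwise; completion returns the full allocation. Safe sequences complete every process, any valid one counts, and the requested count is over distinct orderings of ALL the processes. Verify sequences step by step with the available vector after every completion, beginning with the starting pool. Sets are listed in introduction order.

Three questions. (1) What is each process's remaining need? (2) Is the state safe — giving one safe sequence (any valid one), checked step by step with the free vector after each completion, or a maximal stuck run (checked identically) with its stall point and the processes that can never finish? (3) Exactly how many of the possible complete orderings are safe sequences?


(1) Remaining need (order R2, R0):
  task-1: (6, 2)
  task-7: (1, 3)
  task-5: (1, 2)
  task-8: (0, 4)
  task-2: (6, 6)
  task-3: (2, 6)
(2) UNSAFE — no complete ordering exists.
Key observation: after task-5, task-7, task-8 the pool peaks at (5, 5), and each blocked process is short somewhere: task-1 on R2; task-2 on R2, R0; task-3 on R0.
A maximal execution: task-5, task-7, task-8 — then nothing else fits. Verifying each step:
  pool = (3, 3)
  task-5 needs (1, 2) <= (3, 3) -> finishes; pool += (0, 1) = (3, 4)
  task-7 needs (1, 3) <= (3, 4) -> finishes; pool += (2, 0) = (5, 4)
  task-8 needs (0, 4) <= (5, 4) -> finishes; pool += (0, 1) = (5, 5)
  blocked: task-1 wants (6, 2), pool (5, 5) — not enough R2
  blocked: task-2 wants (6, 6), pool (5, 5) — not enough R2 and R0
  blocked: task-3 wants (2, 6), pool (5, 5) — not enough R0
Permanently blocked: task-1, task-2 and task-3.
(3) Exactly 0 of the possible complete orderings are safe sequences.


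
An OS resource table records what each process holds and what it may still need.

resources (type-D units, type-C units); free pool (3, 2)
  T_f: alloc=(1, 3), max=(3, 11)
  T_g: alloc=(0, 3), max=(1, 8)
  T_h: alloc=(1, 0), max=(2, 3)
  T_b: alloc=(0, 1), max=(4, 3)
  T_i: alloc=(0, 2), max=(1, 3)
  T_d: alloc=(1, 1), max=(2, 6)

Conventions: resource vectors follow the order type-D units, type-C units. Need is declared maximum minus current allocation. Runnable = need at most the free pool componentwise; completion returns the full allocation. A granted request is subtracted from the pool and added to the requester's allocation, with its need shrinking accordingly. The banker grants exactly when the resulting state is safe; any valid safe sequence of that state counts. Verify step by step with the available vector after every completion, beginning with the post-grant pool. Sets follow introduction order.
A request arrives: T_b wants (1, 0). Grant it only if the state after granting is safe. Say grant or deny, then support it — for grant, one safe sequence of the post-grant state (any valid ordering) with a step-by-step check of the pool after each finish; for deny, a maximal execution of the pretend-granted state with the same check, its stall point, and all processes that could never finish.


GRANT — the state after the grant stays safe, e.g. via T_i, T_h, T_b, T_g, T_f, T_d.
Key observation: even at the reduced pool (2, 2), T_i fits immediately, so safety survives the grant.
Check on the post-grant state, step by step:
  pool = (2, 2)
  T_i: need (1, 1) fits (2, 2); releases (0, 2), pool now (2, 4)
  T_h: need (1, 3) fits (2, 4); releases (1, 0), pool now (3, 4)
  T_b: need (3, 2) fits (3, 4); releases (1, 1), pool now (4, 5)
  T_g: need (1, 5) fits (4, 5); releases (0, 3), pool now (4, 8)
  T_f: need (2, 8) fits (4, 8); releases (1, 3), pool now (5, 11)
  T_d: need (1, 5) fits (5, 11); releases (1, 1), pool now (6, 12)


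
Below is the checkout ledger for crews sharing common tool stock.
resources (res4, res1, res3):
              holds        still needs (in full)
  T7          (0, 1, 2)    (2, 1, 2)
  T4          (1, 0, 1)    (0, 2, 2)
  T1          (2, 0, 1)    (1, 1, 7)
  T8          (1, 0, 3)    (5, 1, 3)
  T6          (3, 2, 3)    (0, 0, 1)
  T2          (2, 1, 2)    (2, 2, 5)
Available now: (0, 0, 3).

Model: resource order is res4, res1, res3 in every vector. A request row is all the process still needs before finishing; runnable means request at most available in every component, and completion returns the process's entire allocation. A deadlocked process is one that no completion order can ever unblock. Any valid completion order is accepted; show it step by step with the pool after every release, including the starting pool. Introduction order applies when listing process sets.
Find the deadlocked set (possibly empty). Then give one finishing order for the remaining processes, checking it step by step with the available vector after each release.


Nothing here is deadlocked.
Key observation: starting with T6, each completion frees enough for the next — no one is permanently blocked.
The rest can finish in the order T6, T7, T2, T1, T4, T8. Check, step by step:
  pool = (0, 0, 3)
  T6 needs (0, 0, 1) <= (0, 0, 3) -> finishes; pool += (3, 2, 3) = (3, 2, 6)
  T7 needs (2, 1, 2) <= (3, 2, 6) -> finishes; pool += (0, 1, 2) = (3, 3, 8)
  T2 needs (2, 2, 5) <= (3, 3, 8) -> finishes; pool += (2, 1, 2) = (5, 4, 10)
  T1 needs (1, 1, 7) <= (5, 4, 10) -> finishes; pool += (2, 0, 1) = (7, 4, 11)
  T4 needs (0, 2, 2) <= (7, 4, 11) -> finishes; pool += (1, 0, 1) = (8, 4, 12)
  T8 needs (5, 1, 3) <= (8, 4, 12) -> finishes; pool += (1, 0, 3) = (9, 4, 15)


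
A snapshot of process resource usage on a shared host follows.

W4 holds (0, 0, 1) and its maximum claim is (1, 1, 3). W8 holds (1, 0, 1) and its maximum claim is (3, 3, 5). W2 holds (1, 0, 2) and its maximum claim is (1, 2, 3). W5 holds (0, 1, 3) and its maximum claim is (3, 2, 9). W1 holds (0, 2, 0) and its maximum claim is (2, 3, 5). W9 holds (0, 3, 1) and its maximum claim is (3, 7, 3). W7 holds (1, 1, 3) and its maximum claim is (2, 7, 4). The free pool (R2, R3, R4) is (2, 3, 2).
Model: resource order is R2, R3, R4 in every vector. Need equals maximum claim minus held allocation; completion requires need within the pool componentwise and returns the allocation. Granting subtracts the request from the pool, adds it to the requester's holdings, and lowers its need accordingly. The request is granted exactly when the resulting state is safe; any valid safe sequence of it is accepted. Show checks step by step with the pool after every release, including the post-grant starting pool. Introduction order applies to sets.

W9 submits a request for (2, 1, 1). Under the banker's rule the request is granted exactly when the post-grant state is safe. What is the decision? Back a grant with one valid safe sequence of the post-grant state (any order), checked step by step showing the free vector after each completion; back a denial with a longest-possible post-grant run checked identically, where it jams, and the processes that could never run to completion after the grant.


DENY: after the grant no complete ordering would exist.
Key observation: after W2, W4 the pool peaks at (1, 2, 4), and each blocked process is short somewhere: W8 on R2, R3; W5 on R2, R4; W1 on R2, R4; W9 on R3; W7 on R3.
Pretend the grant happened; the run W2, W4 goes as far as possible. Step-by-step check:
  pool = (0, 2, 1)
  W2 needs (0, 2, 1) <= (0, 2, 1) -> finishes; pool += (1, 0, 2) = (1, 2, 3)
  W4 needs (1, 1, 2) <= (1, 2, 3) -> finishes; pool += (0, 0, 1) = (1, 2, 4)
  blocked: W8 wants (2, 3, 4), pool (1, 2, 4) — not enough R2 and R3
  blocked: W5 wants (3, 1, 6), pool (1, 2, 4) — not enough R2 and R4
  blocked: W1 wants (2, 1, 5), pool (1, 2, 4) — not enough R2 and R4
  blocked: W9 wants (1, 3, 1), pool (1, 2, 4) — not enough R3
  blocked: W7 wants (1, 6, 1), pool (1, 2, 4) — not enough R3
Had the request been granted, W8, W5, W1, W9 and W7 could never finish.


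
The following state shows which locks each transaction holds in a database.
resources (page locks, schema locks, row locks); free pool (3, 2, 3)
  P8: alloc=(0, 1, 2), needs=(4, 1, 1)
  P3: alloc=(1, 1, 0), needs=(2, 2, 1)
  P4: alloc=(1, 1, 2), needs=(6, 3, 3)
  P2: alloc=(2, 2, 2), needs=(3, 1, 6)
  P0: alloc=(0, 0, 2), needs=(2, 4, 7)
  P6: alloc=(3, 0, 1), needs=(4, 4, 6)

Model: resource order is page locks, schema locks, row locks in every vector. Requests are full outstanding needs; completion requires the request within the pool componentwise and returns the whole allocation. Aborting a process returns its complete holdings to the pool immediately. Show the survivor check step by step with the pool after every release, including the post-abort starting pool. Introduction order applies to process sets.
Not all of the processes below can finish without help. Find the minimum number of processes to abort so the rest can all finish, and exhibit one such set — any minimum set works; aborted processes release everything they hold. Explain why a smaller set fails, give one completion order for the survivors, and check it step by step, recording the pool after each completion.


The answer: abort P0.
Key observation: before aborting P0, P6 was permanently blocked — no order could ever run it; afterwards it completes at step 3.
Minimality: the empty abort set fails — the state is deadlocked as it stands.
Survivors finish in the order: P3, P8, P6, P4, P2. Check, step by step (pool after the aborts first):
  pool = (3, 2, 5)
  P3: need (2, 2, 1) fits (3, 2, 5); releases (1, 1, 0), pool now (4, 3, 5)
  P8: need (4, 1, 1) fits (4, 3, 5); releases (0, 1, 2), pool now (4, 4, 7)
  P6: need (4, 4, 6) fits (4, 4, 7); releases (3, 0, 1), pool now (7, 4, 8)
  P4: need (6, 3, 3) fits (7, 4, 8); releases (1, 1, 2), pool now (8, 5, 10)
  P2: need (3, 1, 6) fits (8, 5, 10); releases (2, 2, 2), pool now (10, 7, 12)


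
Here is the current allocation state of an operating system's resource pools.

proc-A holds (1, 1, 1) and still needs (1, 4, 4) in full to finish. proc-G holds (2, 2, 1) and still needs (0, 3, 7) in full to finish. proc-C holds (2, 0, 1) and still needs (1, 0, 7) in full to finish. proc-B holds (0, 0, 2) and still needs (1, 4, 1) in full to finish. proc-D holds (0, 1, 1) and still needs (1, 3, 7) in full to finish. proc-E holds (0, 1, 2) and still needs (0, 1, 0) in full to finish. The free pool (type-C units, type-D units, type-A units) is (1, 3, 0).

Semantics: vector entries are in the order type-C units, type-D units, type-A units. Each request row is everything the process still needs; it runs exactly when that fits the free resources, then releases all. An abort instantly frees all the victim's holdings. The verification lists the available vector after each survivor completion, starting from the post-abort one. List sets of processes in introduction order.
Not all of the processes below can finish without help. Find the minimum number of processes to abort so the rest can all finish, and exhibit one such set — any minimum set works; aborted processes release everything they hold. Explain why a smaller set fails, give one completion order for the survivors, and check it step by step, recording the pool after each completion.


Abort proc-G and proc-D.
Key observation: no ordering could ever have run proc-C before the abort of proc-G and proc-D; with (2, 3, 2) back in the pool it fits at step 4.
Minimality, checking each single-abort alternative: proc-A alone leaves proc-G blocked (short on type-A units); proc-G alone leaves proc-C blocked (short on type-A units); proc-C alone leaves proc-G blocked (short on type-A units); proc-B alone leaves proc-G blocked (short on type-A units); proc-D alone leaves proc-G blocked (short on type-A units); proc-E alone leaves proc-G blocked (short on type-A units).
Survivors finish in the order: proc-E, proc-B, proc-A, proc-C. Step-by-step check (pool after the aborts first):
  pool = (3, 6, 2)
  proc-E needs (0, 1, 0) <= (3, 6, 2) -> finishes; pool += (0, 1, 2) = (3, 7, 4)
  proc-B needs (1, 4, 1) <= (3, 7, 4) -> finishes; pool += (0, 0, 2) = (3, 7, 6)
  proc-A needs (1, 4, 4) <= (3, 7, 6) -> finishes; pool += (1, 1, 1) = (4, 8, 7)
  proc-C needs (1, 0, 7) <= (4, 8, 7) -> finishes; pool += (2, 0, 1) = (6, 8, 8)


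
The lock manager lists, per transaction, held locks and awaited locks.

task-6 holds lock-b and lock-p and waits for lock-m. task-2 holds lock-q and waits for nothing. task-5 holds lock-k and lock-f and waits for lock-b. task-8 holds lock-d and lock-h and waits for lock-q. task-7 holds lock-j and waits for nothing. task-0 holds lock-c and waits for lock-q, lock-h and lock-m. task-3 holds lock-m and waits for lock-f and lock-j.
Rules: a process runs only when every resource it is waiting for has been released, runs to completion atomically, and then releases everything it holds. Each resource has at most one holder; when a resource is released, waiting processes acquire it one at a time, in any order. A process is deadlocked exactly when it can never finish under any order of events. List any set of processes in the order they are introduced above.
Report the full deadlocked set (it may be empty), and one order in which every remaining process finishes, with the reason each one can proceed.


Deadlocked set: task-6, task-5, task-0 and task-3.
Key observation: along task-6 -> task-3 -> task-5 -> task-6, each member waits on what the next one holds — a deadlock; task-0 waits into the deadlock from upstream.
The rest can finish in the order task-2, task-7, task-8.
Verifying each step:
  task-2 waits on nothing -> runs at once and releases lock-q
  task-7 waits on nothing -> runs at once and releases lock-j
  run task-8 (all its waits — lock-q — are resolved); releases lock-d and lock-h


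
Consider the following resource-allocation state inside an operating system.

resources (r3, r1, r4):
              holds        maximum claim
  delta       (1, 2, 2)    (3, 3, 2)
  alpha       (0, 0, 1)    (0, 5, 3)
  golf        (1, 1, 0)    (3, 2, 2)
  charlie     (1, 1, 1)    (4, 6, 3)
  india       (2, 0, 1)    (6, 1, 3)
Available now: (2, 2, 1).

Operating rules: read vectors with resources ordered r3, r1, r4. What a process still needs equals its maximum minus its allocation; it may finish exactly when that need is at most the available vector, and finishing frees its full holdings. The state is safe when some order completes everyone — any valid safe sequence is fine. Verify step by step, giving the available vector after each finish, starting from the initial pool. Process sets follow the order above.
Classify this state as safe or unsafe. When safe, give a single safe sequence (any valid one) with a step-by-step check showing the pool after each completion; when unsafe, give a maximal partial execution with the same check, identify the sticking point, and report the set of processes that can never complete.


SAFE, for example via the order delta, golf, alpha, charlie, india.
Key observation: delta is the earliest step where a requested resource binds exactly: need (2, 1, 0), pool (2, 2, 1) at its turn.
Step-by-step check:
  pool = (2, 2, 1)
  delta: need (2, 1, 0) fits (2, 2, 1); releases (1, 2, 2), pool now (3, 4, 3)
  golf: need (2, 1, 2) fits (3, 4, 3); releases (1, 1, 0), pool now (4, 5, 3)
  alpha: need (0, 5, 2) fits (4, 5, 3); releases (0, 0, 1), pool now (4, 5, 4)
  charlie: need (3, 5, 2) fits (4, 5, 4); releases (1, 1, 1), pool now (5, 6, 5)
  india: need (4, 1, 2) fits (5, 6, 5); releases (2, 0, 1), pool now (7, 6, 6)


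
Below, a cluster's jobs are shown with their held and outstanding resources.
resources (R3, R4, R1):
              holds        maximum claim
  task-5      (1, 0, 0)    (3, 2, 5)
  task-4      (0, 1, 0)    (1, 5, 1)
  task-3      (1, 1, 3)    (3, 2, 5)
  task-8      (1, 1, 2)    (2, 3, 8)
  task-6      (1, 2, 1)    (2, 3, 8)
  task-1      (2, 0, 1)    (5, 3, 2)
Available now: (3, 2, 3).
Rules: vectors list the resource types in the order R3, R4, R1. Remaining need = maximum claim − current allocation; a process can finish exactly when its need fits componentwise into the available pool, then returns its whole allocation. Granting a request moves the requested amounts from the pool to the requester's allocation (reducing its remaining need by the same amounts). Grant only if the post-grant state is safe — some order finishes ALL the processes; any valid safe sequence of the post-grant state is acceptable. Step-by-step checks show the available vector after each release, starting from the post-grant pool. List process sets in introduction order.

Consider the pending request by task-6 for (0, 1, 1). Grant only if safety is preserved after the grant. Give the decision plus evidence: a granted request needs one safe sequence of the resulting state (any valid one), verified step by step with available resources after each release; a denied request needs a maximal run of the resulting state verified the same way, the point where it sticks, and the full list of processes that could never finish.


DENY. Granting would leave the state unsafe.
Key observation: after task-3, task-5 the pool peaks at (5, 2, 5), and each blocked process is short somewhere: task-4 on R4; task-8 on R1; task-6 on R1; task-1 on R4.
After a pretend grant, a maximal execution: task-3, task-5 — then nothing else fits. Check, step by step:
  pool = (3, 1, 2)
  task-3 needs (2, 1, 2) <= (3, 1, 2) -> finishes; pool += (1, 1, 3) = (4, 2, 5)
  task-5 needs (2, 2, 5) <= (4, 2, 5) -> finishes; pool += (1, 0, 0) = (5, 2, 5)
  task-4 still needs (1, 4, 1) but only (5, 2, 5) is free — short on R4
  task-8 still needs (1, 2, 6) but only (5, 2, 5) is free — short on R1
  task-6 still needs (1, 0, 6) but only (5, 2, 5) is free — short on R1
  task-1 still needs (3, 3, 1) but only (5, 2, 5) is free — short on R4
Post-grant, the permanently blocked set is task-4, task-8, task-6 and task-1.


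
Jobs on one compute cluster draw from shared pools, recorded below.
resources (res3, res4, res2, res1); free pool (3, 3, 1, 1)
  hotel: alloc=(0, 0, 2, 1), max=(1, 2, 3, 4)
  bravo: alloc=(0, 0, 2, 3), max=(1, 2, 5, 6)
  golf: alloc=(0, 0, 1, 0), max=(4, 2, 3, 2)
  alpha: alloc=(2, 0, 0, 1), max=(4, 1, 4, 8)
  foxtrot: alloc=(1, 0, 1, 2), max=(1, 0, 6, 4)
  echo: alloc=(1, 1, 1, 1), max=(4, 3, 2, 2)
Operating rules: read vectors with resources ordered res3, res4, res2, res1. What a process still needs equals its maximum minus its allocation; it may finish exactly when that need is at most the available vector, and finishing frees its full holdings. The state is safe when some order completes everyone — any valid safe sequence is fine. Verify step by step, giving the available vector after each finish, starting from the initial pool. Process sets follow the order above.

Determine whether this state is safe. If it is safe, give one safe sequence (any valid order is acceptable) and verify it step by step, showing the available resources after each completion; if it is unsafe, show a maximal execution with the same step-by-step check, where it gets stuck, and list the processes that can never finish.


UNSAFE.
Key observation: after echo, golf the pool peaks at (4, 4, 3, 2), and each blocked process is short somewhere: hotel on res1; bravo on res1; alpha on res2, res1; foxtrot on res2.
Going as far as possible: echo, golf; after that, nothing fits. Verifying each step:
  pool = (3, 3, 1, 1)
  echo needs (3, 2, 1, 1) <= (3, 3, 1, 1) -> finishes; pool += (1, 1, 1, 1) = (4, 4, 2, 2)
  golf needs (4, 2, 2, 2) <= (4, 4, 2, 2) -> finishes; pool += (0, 0, 1, 0) = (4, 4, 3, 2)
  hotel still needs (1, 2, 1, 3) but only (4, 4, 3, 2) is free — short on res1
  bravo still needs (1, 2, 3, 3) but only (4, 4, 3, 2) is free — short on res1
  alpha still needs (2, 1, 4, 7) but only (4, 4, 3, 2) is free — short on res2 and res1
  foxtrot still needs (0, 0, 5, 2) but only (4, 4, 3, 2) is free — short on res2
Processes that can never finish: hotel, bravo, alpha and foxtrot.


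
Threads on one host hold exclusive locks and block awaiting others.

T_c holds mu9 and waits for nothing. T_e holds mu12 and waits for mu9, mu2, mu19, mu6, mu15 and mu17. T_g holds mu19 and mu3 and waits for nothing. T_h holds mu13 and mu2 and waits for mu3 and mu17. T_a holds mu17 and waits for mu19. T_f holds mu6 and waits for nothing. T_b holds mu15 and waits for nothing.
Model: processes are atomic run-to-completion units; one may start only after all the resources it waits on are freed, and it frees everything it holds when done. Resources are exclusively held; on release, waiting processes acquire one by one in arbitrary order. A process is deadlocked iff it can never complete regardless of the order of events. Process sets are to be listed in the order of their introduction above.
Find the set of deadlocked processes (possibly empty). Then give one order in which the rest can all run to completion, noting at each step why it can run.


Nothing here is deadlocked.
Key observation: no waiting chain loops back on itself — every chain ends at a process that waits on nothing, so everyone eventually runs.
One completion order for the rest: T_b, T_g, T_a, T_f, T_h, T_c, T_e.
Verifying each step:
  T_b: no waits; runs immediately, freeing mu15
  T_g: no waits; runs immediately, freeing mu19 and mu3
  run T_a (all its waits — mu19 — are resolved); releases mu17
  T_f: no waits; runs immediately, freeing mu6
  run T_h (all its waits — mu3 and mu17 — are resolved); releases mu13 and mu2
  T_c: no waits; runs immediately, freeing mu9
  run T_e (all its waits — mu9, mu2, mu19, mu6, mu15 and mu17 — are resolved); releases mu12


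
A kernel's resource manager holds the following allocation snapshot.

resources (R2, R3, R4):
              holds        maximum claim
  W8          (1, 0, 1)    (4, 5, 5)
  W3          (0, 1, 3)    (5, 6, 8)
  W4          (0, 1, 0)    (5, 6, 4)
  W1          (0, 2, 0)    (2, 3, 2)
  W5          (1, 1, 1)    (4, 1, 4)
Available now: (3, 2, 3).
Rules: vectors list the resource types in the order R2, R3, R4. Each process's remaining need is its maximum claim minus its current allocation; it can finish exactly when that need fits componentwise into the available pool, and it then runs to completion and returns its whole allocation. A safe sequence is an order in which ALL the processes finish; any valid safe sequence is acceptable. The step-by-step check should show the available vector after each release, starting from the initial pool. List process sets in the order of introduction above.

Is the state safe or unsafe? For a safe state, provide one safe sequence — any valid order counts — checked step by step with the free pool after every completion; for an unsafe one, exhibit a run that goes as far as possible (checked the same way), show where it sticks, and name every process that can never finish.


SAFE — a valid safe sequence is W1, W5, W8, W4, W3.
Key observation: at W5 the run first touches a limit — (3, 0, 3) against (3, 4, 3), exact on a resource it actually requests.
Walking it through:
  pool = (3, 2, 3)
  W1: need (2, 1, 2) fits (3, 2, 3); releases (0, 2, 0), pool now (3, 4, 3)
  W5: need (3, 0, 3) fits (3, 4, 3); releases (1, 1, 1), pool now (4, 5, 4)
  W8: need (3, 5, 4) fits (4, 5, 4); releases (1, 0, 1), pool now (5, 5, 5)
  W4: need (5, 5, 4) fits (5, 5, 5); releases (0, 1, 0), pool now (5, 6, 5)
  W3: need (5, 5, 5) fits (5, 6, 5); releases (0, 1, 3), pool now (5, 7, 8)


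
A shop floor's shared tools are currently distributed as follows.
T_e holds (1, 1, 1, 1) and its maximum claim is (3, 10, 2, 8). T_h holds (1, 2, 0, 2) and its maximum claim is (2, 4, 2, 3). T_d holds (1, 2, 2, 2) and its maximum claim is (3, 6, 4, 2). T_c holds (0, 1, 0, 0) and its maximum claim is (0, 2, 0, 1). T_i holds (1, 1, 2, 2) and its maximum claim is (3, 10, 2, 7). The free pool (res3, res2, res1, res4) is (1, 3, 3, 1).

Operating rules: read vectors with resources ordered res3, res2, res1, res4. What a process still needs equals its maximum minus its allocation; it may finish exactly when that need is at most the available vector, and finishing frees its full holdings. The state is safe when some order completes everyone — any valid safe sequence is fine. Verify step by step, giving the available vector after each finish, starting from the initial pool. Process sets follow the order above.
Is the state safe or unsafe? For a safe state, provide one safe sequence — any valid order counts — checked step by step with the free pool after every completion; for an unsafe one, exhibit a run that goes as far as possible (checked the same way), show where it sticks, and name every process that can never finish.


The state is UNSAFE.
Key observation: once T_c, T_h, T_d finish, the pool peaks at (3, 8, 5, 5) — and every remaining process still needs more res2 than that.
The run T_c, T_h, T_d cannot be extended any further. Walking it through:
  pool = (1, 3, 3, 1)
  run T_c (needs (0, 1, 0, 1), free (1, 3, 3, 1)); after release of (0, 1, 0, 0) the pool is (1, 4, 3, 1)
  run T_h (needs (1, 2, 2, 1), free (1, 4, 3, 1)); after release of (1, 2, 0, 2) the pool is (2, 6, 3, 3)
  run T_d (needs (2, 4, 2, 0), free (2, 6, 3, 3)); after release of (1, 2, 2, 2) the pool is (3, 8, 5, 5)
  blocked: T_e wants (2, 9, 1, 7), pool (3, 8, 5, 5) — not enough res2 and res4
  blocked: T_i wants (2, 9, 0, 5), pool (3, 8, 5, 5) — not enough res2
Permanently blocked: T_e and T_i.


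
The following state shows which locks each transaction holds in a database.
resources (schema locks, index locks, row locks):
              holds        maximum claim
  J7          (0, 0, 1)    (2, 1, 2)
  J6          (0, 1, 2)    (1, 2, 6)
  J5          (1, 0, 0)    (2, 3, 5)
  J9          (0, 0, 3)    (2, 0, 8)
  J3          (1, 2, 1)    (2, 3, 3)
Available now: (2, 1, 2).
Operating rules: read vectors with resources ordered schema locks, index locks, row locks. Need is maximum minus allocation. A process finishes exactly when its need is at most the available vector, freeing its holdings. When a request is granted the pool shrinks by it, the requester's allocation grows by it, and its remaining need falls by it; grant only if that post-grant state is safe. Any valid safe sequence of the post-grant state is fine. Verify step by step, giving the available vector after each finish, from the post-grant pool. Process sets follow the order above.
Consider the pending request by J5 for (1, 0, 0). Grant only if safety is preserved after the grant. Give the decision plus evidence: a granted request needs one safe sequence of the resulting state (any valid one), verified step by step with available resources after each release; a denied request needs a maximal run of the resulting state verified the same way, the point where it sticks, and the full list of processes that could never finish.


GRANT. The post-grant state is safe; one safe sequence: J3, J7, J6, J5, J9.
Key observation: post-grant, (1, 1, 2) remains, and an order beginning with J3 completes everyone.
Step-by-step check of the post-grant state:
  pool = (1, 1, 2)
  J3: need (1, 1, 2) fits (1, 1, 2); releases (1, 2, 1), pool now (2, 3, 3)
  J7: need (2, 1, 1) fits (2, 3, 3); releases (0, 0, 1), pool now (2, 3, 4)
  J6: need (1, 1, 4) fits (2, 3, 4); releases (0, 1, 2), pool now (2, 4, 6)
  J5: need (0, 3, 5) fits (2, 4, 6); releases (2, 0, 0), pool now (4, 4, 6)
  J9: need (2, 0, 5) fits (4, 4, 6); releases (0, 0, 3), pool now (4, 4, 9)


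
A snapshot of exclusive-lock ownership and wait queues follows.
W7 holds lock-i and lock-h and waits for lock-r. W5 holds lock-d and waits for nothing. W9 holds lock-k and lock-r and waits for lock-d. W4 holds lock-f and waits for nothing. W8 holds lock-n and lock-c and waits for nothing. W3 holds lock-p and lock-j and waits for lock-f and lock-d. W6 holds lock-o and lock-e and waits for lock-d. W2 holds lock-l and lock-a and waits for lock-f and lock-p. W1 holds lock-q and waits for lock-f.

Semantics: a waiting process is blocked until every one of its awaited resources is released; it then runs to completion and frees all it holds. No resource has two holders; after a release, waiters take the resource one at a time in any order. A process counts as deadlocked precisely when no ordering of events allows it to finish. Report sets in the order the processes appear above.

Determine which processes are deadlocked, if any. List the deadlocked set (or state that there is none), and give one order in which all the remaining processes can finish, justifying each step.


Nothing here is deadlocked.
Key observation: the waits form no ring: some process can always run, and its releases unblock the others one by one.
One completion order for the rest: W5, W6, W4, W9, W8, W1, W3, W2, W7.
Check, step by step:
  W5: no waits; runs immediately, freeing lock-d
  W6 waits on lock-d — all released -> runs and releases lock-o and lock-e
  W4: no waits; runs immediately, freeing lock-f
  W9 waits on lock-d — all released -> runs and releases lock-k and lock-r
  W8: no waits; runs immediately, freeing lock-n and lock-c
  W1 waits on lock-f — all released -> runs and releases lock-q
  W3 waits on lock-f and lock-d — all released -> runs and releases lock-p and lock-j
  W2 waits on lock-f and lock-p — all released -> runs and releases lock-l and lock-a
  W7 waits on lock-r — all released -> runs and releases lock-i and lock-h


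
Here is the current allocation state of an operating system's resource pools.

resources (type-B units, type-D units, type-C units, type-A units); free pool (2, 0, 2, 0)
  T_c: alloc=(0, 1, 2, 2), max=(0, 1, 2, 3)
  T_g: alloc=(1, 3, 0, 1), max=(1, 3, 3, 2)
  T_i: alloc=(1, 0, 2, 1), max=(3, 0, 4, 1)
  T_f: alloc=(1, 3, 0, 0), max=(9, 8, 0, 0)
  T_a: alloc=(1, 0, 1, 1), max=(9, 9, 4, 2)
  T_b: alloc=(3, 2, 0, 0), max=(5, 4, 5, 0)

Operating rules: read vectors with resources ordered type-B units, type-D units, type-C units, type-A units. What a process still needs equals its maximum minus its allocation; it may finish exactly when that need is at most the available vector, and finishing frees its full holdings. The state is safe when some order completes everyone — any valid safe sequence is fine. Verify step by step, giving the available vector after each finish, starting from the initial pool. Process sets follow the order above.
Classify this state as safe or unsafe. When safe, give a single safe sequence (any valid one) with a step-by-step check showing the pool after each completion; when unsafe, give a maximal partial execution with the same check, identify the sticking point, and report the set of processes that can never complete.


The state is UNSAFE.
Key observation: after T_i, T_c, T_g, T_b complete, (7, 6, 6, 4) is the best the pool ever gets, yet each leftover process wants more type-B units.
Going as far as possible: T_i, T_c, T_g, T_b; after that, nothing fits. Check, step by step:
  pool = (2, 0, 2, 0)
  T_i: need (2, 0, 2, 0) fits (2, 0, 2, 0); releases (1, 0, 2, 1), pool now (3, 0, 4, 1)
  T_c: need (0, 0, 0, 1) fits (3, 0, 4, 1); releases (0, 1, 2, 2), pool now (3, 1, 6, 3)
  T_g: need (0, 0, 3, 1) fits (3, 1, 6, 3); releases (1, 3, 0, 1), pool now (4, 4, 6, 4)
  T_b: need (2, 2, 5, 0) fits (4, 4, 6, 4); releases (3, 2, 0, 0), pool now (7, 6, 6, 4)
  blocked: T_f wants (8, 5, 0, 0), pool (7, 6, 6, 4) — not enough type-B units
  blocked: T_a wants (8, 9, 3, 1), pool (7, 6, 6, 4) — not enough type-B units and type-D units
Never able to finish: T_f and T_a.


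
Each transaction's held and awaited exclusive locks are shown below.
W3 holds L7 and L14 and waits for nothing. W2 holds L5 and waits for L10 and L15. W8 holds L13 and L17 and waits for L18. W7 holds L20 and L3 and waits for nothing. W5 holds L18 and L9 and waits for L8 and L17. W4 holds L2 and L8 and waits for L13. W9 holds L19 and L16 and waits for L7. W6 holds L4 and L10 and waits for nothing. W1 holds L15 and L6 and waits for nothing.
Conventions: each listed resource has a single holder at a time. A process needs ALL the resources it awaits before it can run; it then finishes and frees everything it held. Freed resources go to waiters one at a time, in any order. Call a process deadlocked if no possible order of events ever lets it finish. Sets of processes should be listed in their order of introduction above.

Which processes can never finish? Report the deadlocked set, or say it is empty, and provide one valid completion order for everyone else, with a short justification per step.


The deadlocked set is W8, W5 and W4.
Key observation: the cycle W8 -> W5 -> W8 can never break — each member waits on the next; W4 is caught in further circular waits.
One completion order for the rest: W6, W1, W3, W2, W7, W9.
Check, step by step:
  W6 waits on nothing -> runs at once and releases L4 and L10
  W1 waits on nothing -> runs at once and releases L15 and L6
  W3 waits on nothing -> runs at once and releases L7 and L14
  run W2 (all its waits — L10 and L15 — are resolved); releases L5
  W7 waits on nothing -> runs at once and releases L20 and L3
  run W9 (all its waits — L7 — are resolved); releases L19 and L16


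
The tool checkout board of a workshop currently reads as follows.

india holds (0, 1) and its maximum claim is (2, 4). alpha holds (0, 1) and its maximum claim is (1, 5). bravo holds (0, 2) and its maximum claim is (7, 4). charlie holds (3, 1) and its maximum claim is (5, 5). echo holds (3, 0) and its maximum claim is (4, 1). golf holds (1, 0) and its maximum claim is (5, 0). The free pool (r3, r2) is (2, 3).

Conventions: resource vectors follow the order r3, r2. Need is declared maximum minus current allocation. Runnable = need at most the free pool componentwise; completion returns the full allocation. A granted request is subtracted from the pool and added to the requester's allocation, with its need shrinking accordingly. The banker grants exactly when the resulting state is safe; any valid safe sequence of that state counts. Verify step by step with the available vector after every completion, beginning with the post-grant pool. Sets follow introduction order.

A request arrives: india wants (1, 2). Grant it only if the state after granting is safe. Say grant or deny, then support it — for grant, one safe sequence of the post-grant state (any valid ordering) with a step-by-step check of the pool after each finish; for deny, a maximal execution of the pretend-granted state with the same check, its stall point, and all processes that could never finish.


GRANT. The post-grant state is safe; one safe sequence: india, charlie, golf, echo, alpha, bravo.
Key observation: with (1, 1) left after the transfer, india can run at once — the state stays safe.
Verifying the post-grant state step by step:
  pool = (1, 1)
  india needs (1, 1) <= (1, 1) -> finishes; pool += (1, 3) = (2, 4)
  charlie needs (2, 4) <= (2, 4) -> finishes; pool += (3, 1) = (5, 5)
  golf needs (4, 0) <= (5, 5) -> finishes; pool += (1, 0) = (6, 5)
  echo needs (1, 1) <= (6, 5) -> finishes; pool += (3, 0) = (9, 5)
  alpha needs (1, 4) <= (9, 5) -> finishes; pool += (0, 1) = (9, 6)
  bravo needs (7, 2) <= (9, 6) -> finishes; pool += (0, 2) = (9, 8)
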